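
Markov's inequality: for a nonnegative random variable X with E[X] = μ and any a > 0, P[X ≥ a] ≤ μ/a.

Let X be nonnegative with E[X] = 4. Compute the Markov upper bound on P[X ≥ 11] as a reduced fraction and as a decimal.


μ = E[X] = 4, a = 11.
Markov: P[X ≥ 11] ≤ μ/a = (4)/11 = 4/11.
Numerically: ≈ 0.363636.
(Since a = 11 > μ = 4.000000, the bound 4/11 is < 1 and informative.)

P[X ≥ 11] ≤ 4/11 ≈ 0.363636.


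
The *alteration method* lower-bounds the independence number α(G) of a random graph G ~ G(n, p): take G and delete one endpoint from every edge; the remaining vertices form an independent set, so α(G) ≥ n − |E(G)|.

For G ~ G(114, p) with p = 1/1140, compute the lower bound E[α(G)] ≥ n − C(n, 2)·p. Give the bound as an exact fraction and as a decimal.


E[|E(G)|] = C(114, 2)·p = 6441 · (1/1140) = 113/20.
E[α(G)] ≥ n − E[|E(G)|] = 114 − 113/20 = 2167/20.
Numerically: ≈ 108.350000.
(This is only a lower bound; the true E[α(G)] may be larger.)

E[α(G)] ≥ 2167/20 ≈ 108.350000.


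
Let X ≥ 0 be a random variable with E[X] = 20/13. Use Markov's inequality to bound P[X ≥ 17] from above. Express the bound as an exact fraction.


μ = E[X] = 20/13, a = 17.
Markov: P[X ≥ 17] ≤ μ/a = (20/13)/17 = 20/221.
Numerically: ≈ 0.0905.
(Since a = 17 > μ = 1.5385, the bound 20/221 is < 1 and informative.)

P[X ≥ 17] ≤ 20/221 ≈ 0.0905.


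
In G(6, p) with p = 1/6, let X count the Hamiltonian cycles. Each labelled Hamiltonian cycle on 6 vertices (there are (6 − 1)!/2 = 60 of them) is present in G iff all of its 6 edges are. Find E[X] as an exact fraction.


K_6 has (6 − 1)!/2 = 60 labelled Hamiltonian cycles.
For each such Hamiltonian cycle H, let X_H = 1 if all 6 edges of H are present in G. Then P[X_H = 1] = p^{6} = (1/6)^{6} = 1/46656.
By linearity of expectation: E[X] = Σ_H E[X_H] = 60 · p^{6} = 60 · 1/46656 = 5/3888.
Numerically: E[X] ≈ 0.001286.

E[X] = 60 · (1/6)^{6} = 5/3888 ≈ 0.001286.


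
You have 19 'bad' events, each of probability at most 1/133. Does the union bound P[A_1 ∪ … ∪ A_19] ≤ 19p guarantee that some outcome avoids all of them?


Union bound: P[∪_{i=1}^{19} A_i] ≤ Σ_i P[A_i] ≤ 19·p = 19·(1/133) = 1/7.
Numerically: 1/7 ≈ 0.142857.
Is 1/7 < 1? YES.
Since P[∪ A_i] ≤ 1/7 < 1, the complement has P[∩ A_i^c] ≥ 1 − 1/7 = 6/7 > 0, so some outcome avoids every A_i.

19·p = 1/7 ≈ 0.142857; existence CERTIFIED by the union bound.


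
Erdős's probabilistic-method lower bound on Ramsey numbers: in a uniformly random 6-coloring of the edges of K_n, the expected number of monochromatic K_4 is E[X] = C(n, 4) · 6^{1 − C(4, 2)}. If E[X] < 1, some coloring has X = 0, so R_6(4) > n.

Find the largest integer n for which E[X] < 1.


We need C(n, 4) · 6^{1 − 6} < 1, i.e. C(n, 4) < 6^{6 − 1} = 7776.
Check values of n near the boundary:
  n = 16: C(16, 4) = 1820; 1820 < 7776? YES
  n = 17: C(17, 4) = 2380; 2380 < 7776? YES
  n = 18: C(18, 4) = 3060; 3060 < 7776? YES
  n = 19: C(19, 4) = 3876; 3876 < 7776? YES
  n = 20: C(20, 4) = 4845; 4845 < 7776? YES
  n = 21: C(21, 4) = 5985; 5985 < 7776? YES
  n = 22: C(22, 4) = 7315; 7315 < 7776? YES
  n = 23: C(23, 4) = 8855; 8855 < 7776? NO
The largest n with C(n, 4) < 7776 is n = 22 (where E[X] = 7315/7776 ≈ 0.94072). Hence R_6(4) > 22, i.e. R_6(4) ≥ 23.

Largest n = 22; hence R_6(4) > 22.


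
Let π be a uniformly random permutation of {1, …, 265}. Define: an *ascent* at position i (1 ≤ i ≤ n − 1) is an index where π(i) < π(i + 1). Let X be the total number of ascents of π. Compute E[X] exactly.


Write X = Σ X_I over i = 1, …, 264, with X_I the indicator of one ascent.
There are 264 indicators.
For each fixed i, the pair (π(i), π(i+1)) is a uniformly random ordered pair of distinct values from {1, …, 265}; by symmetry P[π(i) < π(i+1)] = 1/2.
By linearity: E[X] = 264 · (1/2) = (265 − 1) · (1/2) = 132 ≈ 132.00000.

E[X] = 132 = 132.00000.


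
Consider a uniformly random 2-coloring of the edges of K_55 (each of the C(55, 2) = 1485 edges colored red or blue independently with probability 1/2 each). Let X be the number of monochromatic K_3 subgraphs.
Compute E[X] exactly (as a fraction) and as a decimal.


Let X = Σ_S X_S over the C(55, 3) = 26235 subsets S of size 3, where X_S = 1 if the K_3 on S is monochromatic.
For a fixed S, the K_3 on S has C(3, 2) = 3 edges. P[all 3 edges red] = (1/2)^3, and likewise for blue, so P[monochromatic] = 2·(1/2)^3 = 2^{1 − 3} = 1/4.
Summing: E[X] = C(55, 3) · 2^{1 − 3} = 26235 · 1/4 = 26235/4.
Numerically: E[X] ≈ 6558.750000.

E[X] = C(55,3)·2^(1−C(3,2)) = 26235/4 ≈ 6558.750000.


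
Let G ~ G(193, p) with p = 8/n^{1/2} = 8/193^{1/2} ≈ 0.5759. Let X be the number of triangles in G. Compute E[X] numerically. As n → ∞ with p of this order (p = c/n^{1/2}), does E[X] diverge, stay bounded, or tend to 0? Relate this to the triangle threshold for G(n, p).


Number of potential triangles: C(193, 3) = 1179616.
Each occurs with probability p³ ≈ (0.5759)³ ≈ 1.909563e-01.
By linearity: E[X] = C(193, 3)·p³ ≈ 1179616 · 1.909563e-01 ≈ 225255.1101.
Since α = 1/2 < 1, p = c/n^{1/2} ≫ 1/n is above the triangle threshold p ~ 1/n. Asymptotically E[X] ~ (c³/6)·n^{3(1−α)} = (8³/6)·n^{1.5} → ∞; triangles are abundant w.h.p.

E[X] ≈ 225255.1101; in regime p = Θ(1/n^{1/2}) E[X] diverges (above the triangle threshold p ~ 1/n).


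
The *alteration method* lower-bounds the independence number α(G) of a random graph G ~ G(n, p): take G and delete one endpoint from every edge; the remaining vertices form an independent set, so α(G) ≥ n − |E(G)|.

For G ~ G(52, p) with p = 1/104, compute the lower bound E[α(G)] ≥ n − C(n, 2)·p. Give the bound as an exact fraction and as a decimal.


E[|E(G)|] = C(52, 2)·p = 1326 · (1/104) = 51/4.
E[α(G)] ≥ n − E[|E(G)|] = 52 − 51/4 = 157/4.
Numerically: ≈ 39.250.
(This is only a lower bound; the true E[α(G)] may be larger.)

E[α(G)] ≥ 157/4 ≈ 39.250.


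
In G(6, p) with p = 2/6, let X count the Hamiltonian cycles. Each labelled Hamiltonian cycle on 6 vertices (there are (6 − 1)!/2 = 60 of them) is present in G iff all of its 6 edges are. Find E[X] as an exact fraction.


K_6 has (6 − 1)!/2 = 60 labelled Hamiltonian cycles.
For each such Hamiltonian cycle H, let X_H = 1 if all 6 edges of H are present in G. Then P[X_H = 1] = p^{6} = (1/3)^{6} = 1/729.
By linearity: E[X] = Σ_H E[X_H] = 60 · p^{6} = 60 · 1/729 = 20/243.
Numerically: E[X] ≈ 0.082305.

E[X] = 60 · (1/3)^{6} = 20/243 ≈ 0.082305.


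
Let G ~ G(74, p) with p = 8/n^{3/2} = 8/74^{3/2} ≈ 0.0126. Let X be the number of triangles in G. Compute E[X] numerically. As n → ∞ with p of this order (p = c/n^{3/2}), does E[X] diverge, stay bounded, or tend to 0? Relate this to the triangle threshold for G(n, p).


Number of potential triangles: C(74, 3) = 64824.
Each occurs with probability p³ ≈ (0.0126)³ ≈ 1.98485e-06.
By linearity: E[X] = C(74, 3)·p³ ≈ 64824 · 1.98485e-06 ≈ 0.129.
Since α = 3/2 > 1, p = c/n^{3/2} = o(1/n) is below the triangle threshold p ~ 1/n. Asymptotically E[X] ~ (c³/6)·n^{3(1−α)} = (8³/6)·n^{-1.5} → 0, so by Markov's inequality G has no triangles w.h.p.

E[X] ≈ 0.129; in regime p = Θ(1/n^{3/2}) E[X] tends to 0 (below the triangle threshold p ~ 1/n).


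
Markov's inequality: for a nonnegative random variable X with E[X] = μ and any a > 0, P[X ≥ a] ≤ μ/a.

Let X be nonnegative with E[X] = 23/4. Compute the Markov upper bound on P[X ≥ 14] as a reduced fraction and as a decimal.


μ = E[X] = 23/4, a = 14.
Markov: P[X ≥ 14] ≤ μ/a = (23/4)/14 = 23/56.
Numerically: ≈ 0.410714.
(Since a = 14 > μ = 5.750000, the bound 23/56 is < 1 and informative.)

P[X ≥ 14] ≤ 23/56 ≈ 0.410714.


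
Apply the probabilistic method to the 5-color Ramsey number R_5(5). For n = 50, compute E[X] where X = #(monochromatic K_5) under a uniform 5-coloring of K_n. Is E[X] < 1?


E[X] = C(50, 5) · 5^{1 − 10} = 2118760 · 5^{−9} = 2118760/1953125.
As a reduced fraction: E[X] = 423752/390625 ≈ 1.085.
Is E[X] < 1? NO.
Since E[X] ≥ 1, the first-moment bound is inconclusive at n = 50; it does NOT by itself certify R_5(5) > 50.

E[X] = 423752/390625 ≈ 1.085; E[X] ≥ 1; first-moment method inconclusive here.


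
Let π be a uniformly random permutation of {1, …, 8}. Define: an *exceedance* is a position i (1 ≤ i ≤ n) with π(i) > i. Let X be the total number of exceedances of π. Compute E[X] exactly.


Write X = Σ_{i=1}^{8} X_i, where X_i = 1_{π(i) > i}.
For each fixed i, π(i) is uniform over {1, …, 8} (marginal of a uniform permutation), so P[π(i) > i] = (n − i)/n. Summing: Σ_{i=1}^{8} (n − i)/n = (0 + 1 + … + 7)/8 = 8(8 − 1)/(2·8) = (8 − 1)/2.
Hence E[X] = Σ_{i=1}^{8} (8 − i)/8 = 7/2 ≈ 3.5000.

E[X] = 7/2 = 3.5000.


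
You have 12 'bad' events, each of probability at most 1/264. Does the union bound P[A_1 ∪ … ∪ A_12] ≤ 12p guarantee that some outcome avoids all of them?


Union bound: P[∪_{i=1}^{12} A_i] ≤ Σ_i P[A_i] ≤ 12·p = 12·(1/264) = 1/22.
Numerically: 1/22 ≈ 0.045.
Is 1/22 < 1? YES.
Since P[∪ A_i] ≤ 1/22 < 1, the complement has P[∩ A_i^c] ≥ 1 − 1/22 = 21/22 > 0, so some outcome avoids every A_i.

12·p = 1/22 ≈ 0.045; existence CERTIFIED by the union bound.


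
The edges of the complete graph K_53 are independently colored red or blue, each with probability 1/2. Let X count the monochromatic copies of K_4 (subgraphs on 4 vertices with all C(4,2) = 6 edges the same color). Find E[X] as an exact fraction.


Let X = Σ_S X_S over the C(53, 4) = 292825 subsets S of size 4, where X_S = 1 if the K_4 on S is monochromatic.
For a fixed S, the K_4 on S has C(4, 2) = 6 edges. P[all 6 edges red] = (1/2)^6, and likewise for blue, so P[monochromatic] = 2·(1/2)^6 = 2^{1 − 6} = 1/32.
By linearity of expectation: E[X] = C(53, 4) · 2^{1 − 6} = 292825 · 1/32 = 292825/32.
Numerically: E[X] ≈ 9150.781.

E[X] = C(53,4)·2^(1−C(4,2)) = 292825/32 ≈ 9150.781.


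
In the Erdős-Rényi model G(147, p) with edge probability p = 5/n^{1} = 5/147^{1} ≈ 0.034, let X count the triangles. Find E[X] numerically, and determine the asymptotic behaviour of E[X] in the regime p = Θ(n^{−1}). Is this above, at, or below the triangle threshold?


Number of potential triangles: C(147, 3) = 518665.
Each occurs with probability p³ ≈ (0.034)³ ≈ 3.93512e-05.
By linearity: E[X] = C(147, 3)·p³ ≈ 518665 · 3.93512e-05 ≈ 20.410.
Here α = 1, so p = 5/n is exactly at the triangle threshold p ~ 1/n. Asymptotically E[X] → c³/6 = 5³/6 = 125/6 ≈ 20.833, a bounded constant. In this regime the triangle count is asymptotically Poisson(c³/6).

E[X] ≈ 20.410; in regime p = Θ(1/n^{1}) E[X] stays bounded (at the triangle threshold p ~ 1/n).


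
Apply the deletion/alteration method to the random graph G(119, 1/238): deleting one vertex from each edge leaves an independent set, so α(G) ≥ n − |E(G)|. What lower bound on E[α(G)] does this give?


E[|E(G)|] = C(119, 2)·p = 7021 · (1/238) = 59/2.
E[α(G)] ≥ n − E[|E(G)|] = 119 − 59/2 = 179/2.
Numerically: ≈ 89.5000.
(This is only a lower bound; the true E[α(G)] may be larger.)

E[α(G)] ≥ 179/2 ≈ 89.5000.


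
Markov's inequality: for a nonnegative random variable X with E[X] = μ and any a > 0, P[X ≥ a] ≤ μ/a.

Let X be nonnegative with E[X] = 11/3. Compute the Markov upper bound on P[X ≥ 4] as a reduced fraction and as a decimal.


μ = E[X] = 11/3, a = 4.
Markov: P[X ≥ 4] ≤ μ/a = (11/3)/4 = 11/12.
Numerically: ≈ 0.9167.
(Since a = 4 > μ = 3.6667, the bound 11/12 is < 1 and informative.)

P[X ≥ 4] ≤ 11/12 ≈ 0.9167.


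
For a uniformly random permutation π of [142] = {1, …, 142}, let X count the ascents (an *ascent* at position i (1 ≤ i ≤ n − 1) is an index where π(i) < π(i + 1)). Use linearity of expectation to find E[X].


Write X = Σ X_I over i = 1, …, 141, with X_I the indicator of one ascent.
There are 141 indicators.
For each fixed i, the pair (π(i), π(i+1)) is a uniformly random ordered pair of distinct values from {1, …, 142}; by symmetry P[π(i) < π(i+1)] = 1/2.
By linearity: E[X] = 141 · (1/2) = (142 − 1) · (1/2) = 141/2 ≈ 70.500.

E[X] = 141/2 = 70.500.


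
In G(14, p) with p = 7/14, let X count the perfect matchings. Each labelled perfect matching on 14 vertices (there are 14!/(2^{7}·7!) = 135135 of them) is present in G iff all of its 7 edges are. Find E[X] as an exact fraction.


K_14 has 14!/(2^{7}·7!) = 135135 labelled perfect matchings.
For each such perfect matching H, let X_H = 1 if all 7 edges of H are present in G. Then P[X_H = 1] = p^{7} = (1/2)^{7} = 1/128.
By linearity: E[X] = Σ_H E[X_H] = 135135 · p^{7} = 135135 · 1/128 = 135135/128.
Numerically: E[X] ≈ 1055.7.

E[X] = 135135 · (1/2)^{7} = 135135/128 ≈ 1055.7.


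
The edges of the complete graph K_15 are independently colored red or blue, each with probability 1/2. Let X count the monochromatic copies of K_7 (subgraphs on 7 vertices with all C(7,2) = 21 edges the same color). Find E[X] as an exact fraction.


Let X = Σ_S X_S over the C(15, 7) = 6435 subsets S of size 7, where X_S = 1 if the K_7 on S is monochromatic.
For a fixed S, the K_7 on S has C(7, 2) = 21 edges. P[all 21 edges red] = (1/2)^21, and likewise for blue, so P[monochromatic] = 2·(1/2)^21 = 2^{1 − 21} = 1/1048576.
Summing: E[X] = C(15, 7) · 2^{1 − 21} = 6435 · 1/1048576 = 6435/1048576.
Numerically: E[X] ≈ 0.0061.

E[X] = C(15,7)·2^(1−C(7,2)) = 6435/1048576 ≈ 0.0061.


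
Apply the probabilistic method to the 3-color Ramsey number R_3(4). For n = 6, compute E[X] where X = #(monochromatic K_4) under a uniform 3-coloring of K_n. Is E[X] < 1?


E[X] = C(6, 4) · 3^{1 − 6} = 15 · 3^{−5} = 15/243.
As a reduced fraction: E[X] = 5/81 ≈ 0.061728.
Is E[X] < 1? YES.
Since E[X] < 1, there exists a 3-coloring of K_{6} with no monochromatic K_4; hence R_3(4) > 6.

E[X] = 5/81 ≈ 0.061728; E[X] < 1, so R_3(4) > 6.


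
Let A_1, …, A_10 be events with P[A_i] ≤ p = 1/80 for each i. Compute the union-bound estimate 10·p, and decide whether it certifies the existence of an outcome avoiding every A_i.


Union bound: P[∪_{i=1}^{10} A_i] ≤ Σ_i P[A_i] ≤ 10·p = 10·(1/80) = 1/8.
Numerically: 1/8 ≈ 0.125.
Is 1/8 < 1? YES.
Since P[∪ A_i] ≤ 1/8 < 1, the complement has P[∩ A_i^c] ≥ 1 − 1/8 = 7/8 > 0, so some outcome avoids every A_i.

10·p = 1/8 ≈ 0.125; existence CERTIFIED by the union bound.


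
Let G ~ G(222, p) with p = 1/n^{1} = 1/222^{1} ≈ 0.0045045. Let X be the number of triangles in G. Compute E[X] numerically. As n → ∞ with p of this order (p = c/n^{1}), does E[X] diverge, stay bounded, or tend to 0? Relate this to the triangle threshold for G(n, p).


Number of potential triangles: C(222, 3) = 1798940.
Each occurs with probability p³ ≈ (0.0045045)³ ≈ 9.13989227e-08.
By linearity: E[X] = C(222, 3)·p³ ≈ 1798940 · 9.13989227e-08 ≈ 0.164421.
Here α = 1, so p = 1/n is exactly at the triangle threshold p ~ 1/n. Asymptotically E[X] → c³/6 = 1³/6 = 1/6 ≈ 0.166667, a bounded constant. In this regime the triangle count is asymptotically Poisson(c³/6).

E[X] ≈ 0.164421; in regime p = Θ(1/n^{1}) E[X] stays bounded (at the triangle threshold p ~ 1/n).


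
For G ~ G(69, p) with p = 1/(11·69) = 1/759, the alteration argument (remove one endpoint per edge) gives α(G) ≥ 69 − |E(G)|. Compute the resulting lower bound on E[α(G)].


E[|E(G)|] = C(69, 2)·p = 2346 · (1/759) = 34/11.
E[α(G)] ≥ n − E[|E(G)|] = 69 − 34/11 = 725/11.
Numerically: ≈ 65.909.
(This is only a lower bound; the true E[α(G)] may be larger.)

E[α(G)] ≥ 725/11 ≈ 65.909.


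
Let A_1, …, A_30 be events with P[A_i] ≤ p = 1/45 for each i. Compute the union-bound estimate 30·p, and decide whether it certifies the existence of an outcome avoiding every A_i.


Union bound: P[∪_{i=1}^{30} A_i] ≤ Σ_i P[A_i] ≤ 30·p = 30·(1/45) = 2/3.
Numerically: 2/3 ≈ 0.66667.
Is 2/3 < 1? YES.
Since P[∪ A_i] ≤ 2/3 < 1, the complement has P[∩ A_i^c] ≥ 1 − 2/3 = 1/3 > 0, so some outcome avoids every A_i.

30·p = 2/3 ≈ 0.66667; existence CERTIFIED by the union bound.


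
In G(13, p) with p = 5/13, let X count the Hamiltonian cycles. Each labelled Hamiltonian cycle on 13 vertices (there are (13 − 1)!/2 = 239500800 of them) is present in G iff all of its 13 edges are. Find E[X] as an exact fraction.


K_13 has (13 − 1)!/2 = 239500800 labelled Hamiltonian cycles.
For each such Hamiltonian cycle H, let X_H = 1 if all 13 edges of H are present in G. Then P[X_H = 1] = p^{13} = (5/13)^{13} = 1220703125/302875106592253.
By linearity: E[X] = Σ_H E[X_H] = 239500800 · p^{13} = 239500800 · 1220703125/302875106592253 = 292359375000000000/302875106592253.
Numerically: E[X] ≈ 965.3.

E[X] = 239500800 · (5/13)^{13} = 292359375000000000/302875106592253 ≈ 965.3.


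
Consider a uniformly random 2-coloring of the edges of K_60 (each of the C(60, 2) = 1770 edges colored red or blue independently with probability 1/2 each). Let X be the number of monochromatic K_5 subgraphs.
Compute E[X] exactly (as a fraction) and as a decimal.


Let X = Σ_S X_S over the C(60, 5) = 5461512 subsets S of size 5, where X_S = 1 if the K_5 on S is monochromatic.
For a fixed S, the K_5 on S has C(5, 2) = 10 edges. P[all 10 edges red] = (1/2)^10, and likewise for blue, so P[monochromatic] = 2·(1/2)^10 = 2^{1 − 10} = 1/512.
By linearity: E[X] = C(60, 5) · 2^{1 − 10} = 5461512 · 1/512 = 682689/64.
Numerically: E[X] ≈ 10667.015625.

E[X] = C(60,5)·2^(1−C(5,2)) = 682689/64 ≈ 10667.015625.


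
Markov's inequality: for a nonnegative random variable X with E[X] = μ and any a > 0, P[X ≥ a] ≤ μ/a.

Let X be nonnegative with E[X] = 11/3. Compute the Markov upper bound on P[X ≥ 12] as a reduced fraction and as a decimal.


μ = E[X] = 11/3, a = 12.
Markov: P[X ≥ 12] ≤ μ/a = (11/3)/12 = 11/36.
Numerically: ≈ 0.306.
(Since a = 12 > μ = 3.667, the bound 11/36 is < 1 and informative.)

P[X ≥ 12] ≤ 11/36 ≈ 0.306.


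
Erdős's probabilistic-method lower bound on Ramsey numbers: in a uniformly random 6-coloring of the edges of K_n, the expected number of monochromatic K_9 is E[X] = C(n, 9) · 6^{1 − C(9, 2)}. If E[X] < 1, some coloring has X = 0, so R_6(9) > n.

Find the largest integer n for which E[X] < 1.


We need C(n, 9) · 6^{1 − 36} < 1, i.e. C(n, 9) < 6^{36 − 1} = 1719070799748422591028658176.
Check values of n near the boundary:
  n = 4405: C(4405, 9) = 1706862792900636302463627150; 1706862792900636302463627150 < 1719070799748422591028658176? YES
  n = 4406: C(4406, 9) = 1710356485221788389505285700; 1710356485221788389505285700 < 1719070799748422591028658176? YES
  n = 4407: C(4407, 9) = 1713856532599459170657070050; 1713856532599459170657070050 < 1719070799748422591028658176? YES
  n = 4408: C(4408, 9) = 1717362945146264156457459600; 1717362945146264156457459600 < 1719070799748422591028658176? YES
  n = 4409: C(4409, 9) = 1720875732988608787686577131; 1720875732988608787686577131 < 1719070799748422591028658176? NO
  n = 4410: C(4410, 9) = 1724394906266704102180823710; 1724394906266704102180823710 < 1719070799748422591028658176? NO
The largest n with C(n, 9) < 1719070799748422591028658176 is n = 4408 (where E[X] = 35778394690547169926197075/35813974994758803979763712 ≈ 0.9990). Hence R_6(9) > 4408, i.e. R_6(9) ≥ 4409.

Largest n = 4408; hence R_6(9) > 4408.


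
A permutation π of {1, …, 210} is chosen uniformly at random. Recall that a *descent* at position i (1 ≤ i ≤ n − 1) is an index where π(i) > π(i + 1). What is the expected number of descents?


Write X = Σ X_I over i = 1, …, 209, with X_I the indicator of one descent.
There are 209 indicators.
For each fixed i, the pair (π(i), π(i+1)) is a uniformly random ordered pair of distinct values from {1, …, 210}; by symmetry P[π(i) > π(i+1)] = 1/2.
By linearity: E[X] = 209 · (1/2) = (210 − 1) · (1/2) = 209/2 ≈ 104.500.

E[X] = 209/2 = 104.500.


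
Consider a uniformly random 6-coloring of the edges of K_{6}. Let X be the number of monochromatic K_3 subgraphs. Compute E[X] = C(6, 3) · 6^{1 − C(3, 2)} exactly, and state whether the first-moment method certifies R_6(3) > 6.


E[X] = C(6, 3) · 6^{1 − 3} = 20 · 6^{−2} = 20/36.
As a reduced fraction: E[X] = 5/9 ≈ 0.5555556.
Is E[X] < 1? YES.
Since E[X] < 1, there exists a 6-coloring of K_{6} with no monochromatic K_3; hence R_6(3) > 6.

E[X] = 5/9 ≈ 0.5555556; E[X] < 1, so R_6(3) > 6.


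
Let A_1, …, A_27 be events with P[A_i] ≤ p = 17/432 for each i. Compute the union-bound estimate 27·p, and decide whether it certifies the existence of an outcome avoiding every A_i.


Union bound: P[∪_{i=1}^{27} A_i] ≤ Σ_i P[A_i] ≤ 27·p = 27·(17/432) = 17/16.
Numerically: 17/16 ≈ 1.0625.
Is 17/16 < 1? NO.
Since the bound 17/16 is ≥ 1, the union bound is uninformative here; it does NOT by itself certify existence.

27·p = 17/16 ≈ 1.0625; existence NOT certified by the union bound.


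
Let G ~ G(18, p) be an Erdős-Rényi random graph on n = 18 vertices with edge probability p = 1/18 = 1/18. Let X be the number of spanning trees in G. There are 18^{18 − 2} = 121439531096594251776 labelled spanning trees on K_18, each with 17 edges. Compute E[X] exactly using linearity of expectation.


K_18 has 18^{18 − 2} = 121439531096594251776 labelled spanning trees.
For each such spanning tree H, let X_H = 1 if all 17 edges of H are present in G. Then P[X_H = 1] = p^{17} = (1/18)^{17} = 1/2185911559738696531968.
By linearity of expectation: E[X] = Σ_H E[X_H] = 121439531096594251776 · p^{17} = 121439531096594251776 · 1/2185911559738696531968 = 1/18.
Numerically: E[X] ≈ 0.05556.

E[X] = 121439531096594251776 · (1/18)^{17} = 1/18 ≈ 0.05556.


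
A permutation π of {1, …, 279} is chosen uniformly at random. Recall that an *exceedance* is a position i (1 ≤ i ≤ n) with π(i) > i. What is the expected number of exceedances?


Write X = Σ_{i=1}^{279} X_i, where X_i = 1_{π(i) > i}.
For each fixed i, π(i) is uniform over {1, …, 279} (marginal of a uniform permutation), so P[π(i) > i] = (n − i)/n. Summing: Σ_{i=1}^{279} (n − i)/n = (0 + 1 + … + 278)/279 = 279(279 − 1)/(2·279) = (279 − 1)/2.
Hence E[X] = Σ_{i=1}^{279} (279 − i)/279 = 139 ≈ 139.000000.

E[X] = 139 = 139.000000.


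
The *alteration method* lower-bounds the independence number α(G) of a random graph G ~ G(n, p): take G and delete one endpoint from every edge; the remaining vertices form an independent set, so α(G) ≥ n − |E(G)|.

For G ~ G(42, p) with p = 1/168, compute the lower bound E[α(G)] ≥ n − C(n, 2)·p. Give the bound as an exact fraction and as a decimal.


E[|E(G)|] = C(42, 2)·p = 861 · (1/168) = 41/8.
E[α(G)] ≥ n − E[|E(G)|] = 42 − 41/8 = 295/8.
Numerically: ≈ 36.8750.
(This is only a lower bound; the true E[α(G)] may be larger.)

E[α(G)] ≥ 295/8 ≈ 36.8750.


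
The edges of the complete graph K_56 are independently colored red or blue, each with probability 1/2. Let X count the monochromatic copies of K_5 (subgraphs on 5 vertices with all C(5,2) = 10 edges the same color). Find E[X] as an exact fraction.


Let X = Σ_S X_S over the C(56, 5) = 3819816 subsets S of size 5, where X_S = 1 if the K_5 on S is monochromatic.
For a fixed S, the K_5 on S has C(5, 2) = 10 edges. P[all 10 edges red] = (1/2)^10, and likewise for blue, so P[monochromatic] = 2·(1/2)^10 = 2^{1 − 10} = 1/512.
By linearity: E[X] = C(56, 5) · 2^{1 − 10} = 3819816 · 1/512 = 477477/64.
Numerically: E[X] ≈ 7460.5781.

E[X] = C(56,5)·2^(1−C(5,2)) = 477477/64 ≈ 7460.5781.


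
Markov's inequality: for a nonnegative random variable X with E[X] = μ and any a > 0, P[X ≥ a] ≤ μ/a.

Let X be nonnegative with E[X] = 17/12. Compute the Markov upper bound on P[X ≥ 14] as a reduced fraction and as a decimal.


μ = E[X] = 17/12, a = 14.
Markov: P[X ≥ 14] ≤ μ/a = (17/12)/14 = 17/168.
Numerically: ≈ 0.1012.
(Since a = 14 > μ = 1.4167, the bound 17/168 is < 1 and informative.)

P[X ≥ 14] ≤ 17/168 ≈ 0.1012.


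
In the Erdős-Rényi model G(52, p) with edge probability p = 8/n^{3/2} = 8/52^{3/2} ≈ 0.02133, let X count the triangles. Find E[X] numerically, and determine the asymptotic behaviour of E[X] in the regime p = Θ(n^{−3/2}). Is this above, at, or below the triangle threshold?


Number of potential triangles: C(52, 3) = 22100.
Each occurs with probability p³ ≈ (0.02133)³ ≈ 9.710798e-06.
By linearity: E[X] = C(52, 3)·p³ ≈ 22100 · 9.710798e-06 ≈ 0.2146.
Since α = 3/2 > 1, p = c/n^{3/2} = o(1/n) is below the triangle threshold p ~ 1/n. Asymptotically E[X] ~ (c³/6)·n^{3(1−α)} = (8³/6)·n^{-1.5} → 0, so by Markov's inequality G has no triangles w.h.p.

E[X] ≈ 0.2146; in regime p = Θ(1/n^{3/2}) E[X] tends to 0 (below the triangle threshold p ~ 1/n).


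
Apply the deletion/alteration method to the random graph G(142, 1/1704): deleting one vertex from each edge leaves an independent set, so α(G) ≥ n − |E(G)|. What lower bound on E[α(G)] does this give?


E[|E(G)|] = C(142, 2)·p = 10011 · (1/1704) = 47/8.
E[α(G)] ≥ n − E[|E(G)|] = 142 − 47/8 = 1089/8.
Numerically: ≈ 136.125000.
(This is only a lower bound; the true E[α(G)] may be larger.)

E[α(G)] ≥ 1089/8 ≈ 136.125000.


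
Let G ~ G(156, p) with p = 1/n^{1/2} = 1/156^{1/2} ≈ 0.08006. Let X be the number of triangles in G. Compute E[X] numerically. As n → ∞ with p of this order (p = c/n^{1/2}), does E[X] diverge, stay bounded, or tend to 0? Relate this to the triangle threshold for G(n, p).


Number of potential triangles: C(156, 3) = 620620.
Each occurs with probability p³ ≈ (0.08006)³ ≈ 5.132313e-04.
By linearity: E[X] = C(156, 3)·p³ ≈ 620620 · 5.132313e-04 ≈ 318.5216.
Since α = 1/2 < 1, p = c/n^{1/2} ≫ 1/n is above the triangle threshold p ~ 1/n. Asymptotically E[X] ~ (c³/6)·n^{3(1−α)} = (1³/6)·n^{1.5} → ∞; triangles are abundant w.h.p.

E[X] ≈ 318.5216; in regime p = Θ(1/n^{1/2}) E[X] diverges (above the triangle threshold p ~ 1/n).


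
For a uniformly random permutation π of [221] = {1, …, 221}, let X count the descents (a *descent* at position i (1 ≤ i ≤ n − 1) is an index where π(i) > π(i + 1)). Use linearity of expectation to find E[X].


Write X = Σ X_I over i = 1, …, 220, with X_I the indicator of one descent.
There are 220 indicators.
For each fixed i, the pair (π(i), π(i+1)) is a uniformly random ordered pair of distinct values from {1, …, 221}; by symmetry P[π(i) > π(i+1)] = 1/2.
By linearity: E[X] = 220 · (1/2) = (221 − 1) · (1/2) = 110 ≈ 110.00000.

E[X] = 110 = 110.00000.


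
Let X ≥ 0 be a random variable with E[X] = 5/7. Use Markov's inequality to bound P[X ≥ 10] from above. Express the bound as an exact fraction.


μ = E[X] = 5/7, a = 10.
Markov: P[X ≥ 10] ≤ μ/a = (5/7)/10 = 1/14.
Numerically: ≈ 0.071.
(Since a = 10 > μ = 0.714, the bound 1/14 is < 1 and informative.)

P[X ≥ 10] ≤ 1/14 ≈ 0.071.


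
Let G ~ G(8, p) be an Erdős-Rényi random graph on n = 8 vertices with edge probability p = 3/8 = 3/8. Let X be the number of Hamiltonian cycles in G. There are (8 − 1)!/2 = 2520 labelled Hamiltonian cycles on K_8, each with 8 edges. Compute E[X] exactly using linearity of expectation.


K_8 has (8 − 1)!/2 = 2520 labelled Hamiltonian cycles.
For each such Hamiltonian cycle H, let X_H = 1 if all 8 edges of H are present in G. Then P[X_H = 1] = p^{8} = (3/8)^{8} = 6561/16777216.
Summing the indicators: E[X] = Σ_H E[X_H] = 2520 · p^{8} = 2520 · 6561/16777216 = 2066715/2097152.
Numerically: E[X] ≈ 0.98549.

E[X] = 2520 · (3/8)^{8} = 2066715/2097152 ≈ 0.98549.


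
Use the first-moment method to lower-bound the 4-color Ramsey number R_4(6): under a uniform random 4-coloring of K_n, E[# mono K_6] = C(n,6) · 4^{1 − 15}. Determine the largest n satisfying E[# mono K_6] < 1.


We need C(n, 6) · 4^{1 − 15} < 1, i.e. C(n, 6) < 4^{15 − 1} = 268435456.
Check values of n near the boundary:
  n = 73: C(73, 6) = 170230452; 170230452 < 268435456? YES
  n = 74: C(74, 6) = 185250786; 185250786 < 268435456? YES
  n = 75: C(75, 6) = 201359550; 201359550 < 268435456? YES
  n = 76: C(76, 6) = 218618940; 218618940 < 268435456? YES
  n = 77: C(77, 6) = 237093780; 237093780 < 268435456? YES
  n = 78: C(78, 6) = 256851595; 256851595 < 268435456? YES
  n = 79: C(79, 6) = 277962685; 277962685 < 268435456? NO
  n = 80: C(80, 6) = 300500200; 300500200 < 268435456? NO
  n = 81: C(81, 6) = 324540216; 324540216 < 268435456? NO
The largest n with C(n, 6) < 268435456 is n = 78 (where E[X] = 256851595/268435456 ≈ 0.9568). Hence R_4(6) > 78, i.e. R_4(6) ≥ 79.

Largest n = 78; hence R_4(6) > 78.


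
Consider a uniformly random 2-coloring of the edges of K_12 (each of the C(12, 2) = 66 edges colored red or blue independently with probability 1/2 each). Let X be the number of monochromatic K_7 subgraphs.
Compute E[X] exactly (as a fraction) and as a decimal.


Let X = Σ_S X_S over the C(12, 7) = 792 subsets S of size 7, where X_S = 1 if the K_7 on S is monochromatic.
For a fixed S, the K_7 on S has C(7, 2) = 21 edges. P[all 21 edges red] = (1/2)^21, and likewise for blue, so P[monochromatic] = 2·(1/2)^21 = 2^{1 − 21} = 1/1048576.
Summing: E[X] = C(12, 7) · 2^{1 − 21} = 792 · 1/1048576 = 99/131072.
Numerically: E[X] ≈ 0.000755.

E[X] = C(12,7)·2^(1−C(7,2)) = 99/131072 ≈ 0.000755.


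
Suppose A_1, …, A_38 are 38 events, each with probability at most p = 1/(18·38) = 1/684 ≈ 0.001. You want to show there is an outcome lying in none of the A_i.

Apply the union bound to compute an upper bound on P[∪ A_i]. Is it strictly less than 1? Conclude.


Union bound: P[∪_{i=1}^{38} A_i] ≤ Σ_i P[A_i] ≤ 38·p = 38·(1/684) = 1/18.
Numerically: 1/18 ≈ 0.056.
Is 1/18 < 1? YES.
Since P[∪ A_i] ≤ 1/18 < 1, the complement has P[∩ A_i^c] ≥ 1 − 1/18 = 17/18 > 0, so some outcome avoids every A_i.

38·p = 1/18 ≈ 0.056; existence CERTIFIED by the union bound.


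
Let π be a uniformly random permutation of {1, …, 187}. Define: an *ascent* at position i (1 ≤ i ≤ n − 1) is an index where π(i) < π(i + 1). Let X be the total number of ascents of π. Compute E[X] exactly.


Write X = Σ X_I over i = 1, …, 186, with X_I the indicator of one ascent.
There are 186 indicators.
For each fixed i, the pair (π(i), π(i+1)) is a uniformly random ordered pair of distinct values from {1, …, 187}; by symmetry P[π(i) < π(i+1)] = 1/2.
By linearity: E[X] = 186 · (1/2) = (187 − 1) · (1/2) = 93 ≈ 93.0000.

E[X] = 93 = 93.0000.


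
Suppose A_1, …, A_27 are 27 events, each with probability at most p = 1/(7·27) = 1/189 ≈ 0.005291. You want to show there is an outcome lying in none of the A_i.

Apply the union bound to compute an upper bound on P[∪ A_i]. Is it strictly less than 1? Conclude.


Union bound: P[∪_{i=1}^{27} A_i] ≤ Σ_i P[A_i] ≤ 27·p = 27·(1/189) = 1/7.
Numerically: 1/7 ≈ 0.142857.
Is 1/7 < 1? YES.
Since P[∪ A_i] ≤ 1/7 < 1, the complement has P[∩ A_i^c] ≥ 1 − 1/7 = 6/7 > 0, so some outcome avoids every A_i.

27·p = 1/7 ≈ 0.142857; existence CERTIFIED by the union bound.


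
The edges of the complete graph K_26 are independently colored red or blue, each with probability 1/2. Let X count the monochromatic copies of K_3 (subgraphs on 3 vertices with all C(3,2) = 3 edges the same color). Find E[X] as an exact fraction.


Let X = Σ_S X_S over the C(26, 3) = 2600 subsets S of size 3, where X_S = 1 if the K_3 on S is monochromatic.
For a fixed S, the K_3 on S has C(3, 2) = 3 edges. P[all 3 edges red] = (1/2)^3, and likewise for blue, so P[monochromatic] = 2·(1/2)^3 = 2^{1 − 3} = 1/4.
Summing: E[X] = C(26, 3) · 2^{1 − 3} = 2600 · 1/4 = 650.
Numerically: E[X] ≈ 650.000.

E[X] = C(26,3)·2^(1−C(3,2)) = 650 ≈ 650.000.


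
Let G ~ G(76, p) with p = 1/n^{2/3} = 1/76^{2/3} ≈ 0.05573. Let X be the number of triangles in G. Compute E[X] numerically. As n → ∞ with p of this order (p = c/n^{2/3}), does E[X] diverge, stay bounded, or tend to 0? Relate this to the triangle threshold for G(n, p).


Number of potential triangles: C(76, 3) = 70300.
Each occurs with probability p³ ≈ (0.05573)³ ≈ 1.731302e-04.
By linearity: E[X] = C(76, 3)·p³ ≈ 70300 · 1.731302e-04 ≈ 12.1711.
Since α = 2/3 < 1, p = c/n^{2/3} ≫ 1/n is above the triangle threshold p ~ 1/n. Asymptotically E[X] ~ (c³/6)·n^{3(1−α)} = (1³/6)·n^{1} → ∞; triangles are abundant w.h.p.

E[X] ≈ 12.1711; in regime p = Θ(1/n^{2/3}) E[X] diverges (above the triangle threshold p ~ 1/n).


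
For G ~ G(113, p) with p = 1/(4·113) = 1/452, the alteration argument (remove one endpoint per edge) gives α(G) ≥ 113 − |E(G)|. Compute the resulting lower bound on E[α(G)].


E[|E(G)|] = C(113, 2)·p = 6328 · (1/452) = 14.
E[α(G)] ≥ n − E[|E(G)|] = 113 − 14 = 99.
Numerically: ≈ 99.000000.
(This is only a lower bound; the true E[α(G)] may be larger.)

E[α(G)] ≥ 99 ≈ 99.000000.


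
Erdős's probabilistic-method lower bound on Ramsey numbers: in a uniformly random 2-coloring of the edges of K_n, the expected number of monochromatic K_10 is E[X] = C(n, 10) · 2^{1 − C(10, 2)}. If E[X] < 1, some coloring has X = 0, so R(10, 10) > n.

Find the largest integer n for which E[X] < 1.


We need C(n, 10) · 2^{1 − 45} < 1, i.e. C(n, 10) < 2^{45 − 1} = 17592186044416.
Check values of n near the boundary:
  n = 97: C(97, 10) = 12576469727536; 12576469727536 < 17592186044416? YES
  n = 98: C(98, 10) = 14005614014756; 14005614014756 < 17592186044416? YES
  n = 99: C(99, 10) = 15579278510796; 15579278510796 < 17592186044416? YES
  n = 100: C(100, 10) = 17310309456440; 17310309456440 < 17592186044416? YES
  n = 101: C(101, 10) = 19212541264840; 19212541264840 < 17592186044416? NO
  n = 102: C(102, 10) = 21300860967540; 21300860967540 < 17592186044416? NO
  n = 103: C(103, 10) = 23591276125340; 23591276125340 < 17592186044416? NO
The largest n with C(n, 10) < 17592186044416 is n = 100 (where E[X] = 2163788682055/2199023255552 ≈ 0.9840). Hence R(10, 10) > 100, i.e. R(10, 10) ≥ 101.

Largest n = 100; hence R(10, 10) > 100.


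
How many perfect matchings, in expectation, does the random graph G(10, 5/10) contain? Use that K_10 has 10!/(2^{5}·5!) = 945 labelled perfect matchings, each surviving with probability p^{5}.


K_10 has 10!/(2^{5}·5!) = 945 labelled perfect matchings.
For each such perfect matching H, let X_H = 1 if all 5 edges of H are present in G. Then P[X_H = 1] = p^{5} = (1/2)^{5} = 1/32.
By linearity: E[X] = Σ_H E[X_H] = 945 · p^{5} = 945 · 1/32 = 945/32.
Numerically: E[X] ≈ 29.53.

E[X] = 945 · (1/2)^{5} = 945/32 ≈ 29.53.


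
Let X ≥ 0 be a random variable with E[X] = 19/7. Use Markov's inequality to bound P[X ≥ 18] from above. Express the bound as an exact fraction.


μ = E[X] = 19/7, a = 18.
Markov: P[X ≥ 18] ≤ μ/a = (19/7)/18 = 19/126.
Numerically: ≈ 0.15079.
(Since a = 18 > μ = 2.71429, the bound 19/126 is < 1 and informative.)

P[X ≥ 18] ≤ 19/126 ≈ 0.15079.


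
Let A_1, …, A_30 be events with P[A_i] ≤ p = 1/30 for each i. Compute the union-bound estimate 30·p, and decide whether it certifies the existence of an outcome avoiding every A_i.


Union bound: P[∪_{i=1}^{30} A_i] ≤ Σ_i P[A_i] ≤ 30·p = 30·(1/30) = 1.
Numerically: 1 ≈ 1.0000.
Is 1 < 1? NO.
Since the bound 1 is ≥ 1, the union bound is uninformative here; it does NOT by itself certify existence.

30·p = 1 ≈ 1.0000; existence NOT certified by the union bound.


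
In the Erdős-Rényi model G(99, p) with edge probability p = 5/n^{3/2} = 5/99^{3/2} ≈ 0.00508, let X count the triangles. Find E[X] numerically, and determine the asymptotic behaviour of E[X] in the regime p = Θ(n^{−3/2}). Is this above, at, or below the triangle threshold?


Number of potential triangles: C(99, 3) = 156849.
Each occurs with probability p³ ≈ (0.00508)³ ≈ 1.30783e-07.
By linearity: E[X] = C(99, 3)·p³ ≈ 156849 · 1.30783e-07 ≈ 0.021.
Since α = 3/2 > 1, p = c/n^{3/2} = o(1/n) is below the triangle threshold p ~ 1/n. Asymptotically E[X] ~ (c³/6)·n^{3(1−α)} = (5³/6)·n^{-1.5} → 0, so by Markov's inequality G has no triangles w.h.p.

E[X] ≈ 0.021; in regime p = Θ(1/n^{3/2}) E[X] tends to 0 (below the triangle threshold p ~ 1/n).


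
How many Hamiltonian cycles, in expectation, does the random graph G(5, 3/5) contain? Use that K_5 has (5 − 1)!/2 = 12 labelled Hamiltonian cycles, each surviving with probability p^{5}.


K_5 has (5 − 1)!/2 = 12 labelled Hamiltonian cycles.
For each such Hamiltonian cycle H, let X_H = 1 if all 5 edges of H are present in G. Then P[X_H = 1] = p^{5} = (3/5)^{5} = 243/3125.
By linearity: E[X] = Σ_H E[X_H] = 12 · p^{5} = 12 · 243/3125 = 2916/3125.
Numerically: E[X] ≈ 0.933.

E[X] = 12 · (3/5)^{5} = 2916/3125 ≈ 0.933.


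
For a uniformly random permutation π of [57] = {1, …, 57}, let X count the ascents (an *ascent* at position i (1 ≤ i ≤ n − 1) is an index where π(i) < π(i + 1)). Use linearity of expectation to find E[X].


Write X = Σ X_I over i = 1, …, 56, with X_I the indicator of one ascent.
There are 56 indicators.
For each fixed i, the pair (π(i), π(i+1)) is a uniformly random ordered pair of distinct values from {1, …, 57}; by symmetry P[π(i) < π(i+1)] = 1/2.
By linearity: E[X] = 56 · (1/2) = (57 − 1) · (1/2) = 28 ≈ 28.0000.

E[X] = 28 = 28.0000.


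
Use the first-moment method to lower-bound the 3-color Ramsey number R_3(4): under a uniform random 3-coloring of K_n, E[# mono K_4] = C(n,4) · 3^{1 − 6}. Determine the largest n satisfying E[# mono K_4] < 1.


We need C(n, 4) · 3^{1 − 6} < 1, i.e. C(n, 4) < 3^{6 − 1} = 243.
Check values of n near the boundary:
  n = 4: C(4, 4) = 1; 1 < 243? YES
  n = 5: C(5, 4) = 5; 5 < 243? YES
  n = 6: C(6, 4) = 15; 15 < 243? YES
  n = 7: C(7, 4) = 35; 35 < 243? YES
  n = 8: C(8, 4) = 70; 70 < 243? YES
  n = 9: C(9, 4) = 126; 126 < 243? YES
  n = 10: C(10, 4) = 210; 210 < 243? YES
  n = 11: C(11, 4) = 330; 330 < 243? NO
The largest n with C(n, 4) < 243 is n = 10 (where E[X] = 70/81 ≈ 0.864198). Hence R_3(4) > 10, i.e. R_3(4) ≥ 11.

Largest n = 10; hence R_3(4) > 10.


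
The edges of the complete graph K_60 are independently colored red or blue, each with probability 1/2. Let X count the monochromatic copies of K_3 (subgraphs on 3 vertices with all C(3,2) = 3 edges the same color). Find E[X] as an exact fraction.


Let X = Σ_S X_S over the C(60, 3) = 34220 subsets S of size 3, where X_S = 1 if the K_3 on S is monochromatic.
For a fixed S, the K_3 on S has C(3, 2) = 3 edges. P[all 3 edges red] = (1/2)^3, and likewise for blue, so P[monochromatic] = 2·(1/2)^3 = 2^{1 − 3} = 1/4.
Summing: E[X] = C(60, 3) · 2^{1 − 3} = 34220 · 1/4 = 8555.
Numerically: E[X] ≈ 8555.000000.

E[X] = C(60,3)·2^(1−C(3,2)) = 8555 ≈ 8555.000000.


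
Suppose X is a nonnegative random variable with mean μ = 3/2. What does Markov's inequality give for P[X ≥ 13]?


μ = E[X] = 3/2, a = 13.
Markov: P[X ≥ 13] ≤ μ/a = (3/2)/13 = 3/26.
Numerically: ≈ 0.1154.
(Since a = 13 > μ = 1.5000, the bound 3/26 is < 1 and informative.)

P[X ≥ 13] ≤ 3/26 ≈ 0.1154.


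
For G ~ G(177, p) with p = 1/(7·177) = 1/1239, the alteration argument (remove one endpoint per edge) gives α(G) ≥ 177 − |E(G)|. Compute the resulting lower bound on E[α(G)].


E[|E(G)|] = C(177, 2)·p = 15576 · (1/1239) = 88/7.
E[α(G)] ≥ n − E[|E(G)|] = 177 − 88/7 = 1151/7.
Numerically: ≈ 164.428571.
(This is only a lower bound; the true E[α(G)] may be larger.)

E[α(G)] ≥ 1151/7 ≈ 164.428571.


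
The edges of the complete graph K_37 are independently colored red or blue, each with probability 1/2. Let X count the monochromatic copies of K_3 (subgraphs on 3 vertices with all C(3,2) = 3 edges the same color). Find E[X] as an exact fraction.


Let X = Σ_S X_S over the C(37, 3) = 7770 subsets S of size 3, where X_S = 1 if the K_3 on S is monochromatic.
For a fixed S, the K_3 on S has C(3, 2) = 3 edges. P[all 3 edges red] = (1/2)^3, and likewise for blue, so P[monochromatic] = 2·(1/2)^3 = 2^{1 − 3} = 1/4.
By linearity: E[X] = C(37, 3) · 2^{1 − 3} = 7770 · 1/4 = 3885/2.
Numerically: E[X] ≈ 1942.5000.

E[X] = C(37,3)·2^(1−C(3,2)) = 3885/2 ≈ 1942.5000.
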